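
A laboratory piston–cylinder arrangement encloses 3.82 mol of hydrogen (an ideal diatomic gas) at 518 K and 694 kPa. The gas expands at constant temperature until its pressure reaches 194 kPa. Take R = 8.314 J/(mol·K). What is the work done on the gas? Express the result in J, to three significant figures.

W ≈ -21000 J

Isothermal process: W = nRT ln(V₂/V₁) = nRT ln(P₁/P₂).
W = (3.82)(8.314)(518) × ln(694/194)
  = 16451 × ln(3.577) = 16451 × 1.275
W_by_gas = 20969 J; work on gas = −W_by = -20969 J.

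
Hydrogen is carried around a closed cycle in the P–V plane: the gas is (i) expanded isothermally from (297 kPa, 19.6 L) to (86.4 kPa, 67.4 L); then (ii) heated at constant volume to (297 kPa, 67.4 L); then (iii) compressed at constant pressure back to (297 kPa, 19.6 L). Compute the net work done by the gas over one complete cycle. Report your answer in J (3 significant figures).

Leg (i): W = PᵢVᵢ ln(V_f/Vᵢ) = (5821) ln(67.4/19.6) = 7190 J.
Leg (ii): W = 0.
Leg (iii): W = PΔV = (297)(19.6 − 67.4) = -14197 J.
W_net = 7190 − 14197 = -7007 J.

W_net ≈ -7010 J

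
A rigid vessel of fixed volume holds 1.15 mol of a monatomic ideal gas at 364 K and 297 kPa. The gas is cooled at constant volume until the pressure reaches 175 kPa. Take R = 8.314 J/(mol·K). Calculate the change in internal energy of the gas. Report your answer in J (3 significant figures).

Constant volume ⇒ W = 0, so Q = ΔU = nCᵥΔT with Cᵥ = 3R/2 = 12.47 J/(mol·K).
At constant V, T₂/T₁ = P₂/P₁ ⇒ ΔT = T₁(P₂/P₁ − 1) = 364·(175/297 − 1) = -149.5 K.
ΔU = (1.15)(12.47)(-149.5) = -2144 J.

ΔU ≈ -2140 J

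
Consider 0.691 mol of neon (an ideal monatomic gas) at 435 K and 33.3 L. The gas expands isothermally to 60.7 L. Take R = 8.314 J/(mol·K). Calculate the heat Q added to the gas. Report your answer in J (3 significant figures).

Isothermal ⇒ ΔU = 0, so Q = W = nRT ln(V₂/V₁).
Q = (0.691)(8.314)(435) ln(60.7/33.3) = 2499 × 0.6004 = 1500 J.

Q ≈ 1500 J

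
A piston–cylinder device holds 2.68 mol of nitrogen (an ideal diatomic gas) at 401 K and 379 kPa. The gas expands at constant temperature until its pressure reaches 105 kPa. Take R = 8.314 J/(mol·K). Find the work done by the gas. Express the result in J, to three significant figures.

Isothermal process: W = nRT ln(V₂/V₁) = nRT ln(P₁/P₂).
W = (2.68)(8.314)(401) × ln(379/105)
  = 8935 × ln(3.61) = 8935 × 1.284
W_by_gas = 11469 J.

W ≈ 11500 J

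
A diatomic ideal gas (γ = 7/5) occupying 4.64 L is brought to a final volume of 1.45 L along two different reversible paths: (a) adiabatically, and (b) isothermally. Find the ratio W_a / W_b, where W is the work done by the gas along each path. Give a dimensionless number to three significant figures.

W_a / W_b ≈ 1.27

Path (a) adiabatic: W = P₁V₁(1 − (V₁/V₂)^(γ−1))/(γ−1) → W_a/(P₁V₁) = -1.481.
Path (b) isothermal: W = P₁V₁ ln(V₂/V₁) → W_b/(P₁V₁) = -1.163.
W_a / W_b = -1.481 / -1.163 = 1.273.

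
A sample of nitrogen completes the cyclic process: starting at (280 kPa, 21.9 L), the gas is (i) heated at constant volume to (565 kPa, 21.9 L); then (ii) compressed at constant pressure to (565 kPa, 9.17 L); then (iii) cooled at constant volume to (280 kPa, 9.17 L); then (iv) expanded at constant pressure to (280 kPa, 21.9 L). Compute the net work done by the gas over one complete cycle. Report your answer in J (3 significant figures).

W_net ≈ -3630 J

Constant-volume legs do no work.
W(ii) = (565)(9.17 − 21.9) = -7192 J; W(iv) = (280)(21.9 − 9.17) = 3564 J.
W_net = -7192 + 3564 = -3628 J (the counter-clockwise enclosed area).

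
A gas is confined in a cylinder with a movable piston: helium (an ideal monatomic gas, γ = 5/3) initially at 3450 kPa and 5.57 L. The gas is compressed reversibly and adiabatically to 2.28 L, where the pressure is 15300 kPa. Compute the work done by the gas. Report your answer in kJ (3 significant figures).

W ≈ -23.5 kJ

Adiabatic: W = (P₁V₁ − P₂V₂)/(γ − 1) with γ = 5/3.
P₁V₁ = 19216 J, P₂V₂ = 34884 J.
W = (19216 − 34884) / 0.6667 = -23501 J.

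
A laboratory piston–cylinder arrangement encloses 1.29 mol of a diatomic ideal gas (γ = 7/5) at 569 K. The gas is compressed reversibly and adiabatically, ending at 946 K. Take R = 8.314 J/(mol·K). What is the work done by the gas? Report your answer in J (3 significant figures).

W ≈ -10100 J

Adiabatic ⇒ Q = 0, so W_by = −ΔU = nCᵥ(T₁ − T₂).
Cᵥ = 5R/2 = 20.79 J/(mol·K).
W = (1.29)(20.79)(569 − 946) = -10108 J.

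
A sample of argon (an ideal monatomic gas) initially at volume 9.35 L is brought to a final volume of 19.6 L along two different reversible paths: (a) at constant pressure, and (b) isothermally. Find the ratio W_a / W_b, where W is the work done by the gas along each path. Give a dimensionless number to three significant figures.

Path (a) isobaric: W = P₁(V₂ − V₁) → W_a/(P₁V₁) = 1.096.
Path (b) isothermal: W = P₁V₁ ln(V₂/V₁) → W_b/(P₁V₁) = 0.7402.
W_a / W_b = 1.096 / 0.7402 = 1.481.

W_a / W_b ≈ 1.48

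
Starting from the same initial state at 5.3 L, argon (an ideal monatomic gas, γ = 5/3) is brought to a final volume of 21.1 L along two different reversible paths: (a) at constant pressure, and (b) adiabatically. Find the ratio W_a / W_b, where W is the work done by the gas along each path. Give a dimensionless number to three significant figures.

Path (a) isobaric: W = P₁(V₂ − V₁) → W_a/(P₁V₁) = 2.981.
Path (b) adiabatic: W = P₁V₁(1 − (V₁/V₂)^(γ−1))/(γ−1) → W_b/(P₁V₁) = 0.9028.
W_a / W_b = 2.981 / 0.9028 = 3.302.

W_a / W_b ≈ 3.30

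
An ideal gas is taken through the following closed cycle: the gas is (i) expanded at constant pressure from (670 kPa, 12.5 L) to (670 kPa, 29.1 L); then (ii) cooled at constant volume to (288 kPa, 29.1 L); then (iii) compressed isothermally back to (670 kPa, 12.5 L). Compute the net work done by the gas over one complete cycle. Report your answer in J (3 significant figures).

Leg (i): W = PΔV = (670)(29.1 − 12.5) = 11122 J.
Leg (ii): W = 0.
Leg (iii): W = PᵢVᵢ ln(V_f/Vᵢ) = (8381) ln(12.5/29.1) = -7082 J.
W_net = 11122 − 7082 = 4040 J.

W_net ≈ 4040 J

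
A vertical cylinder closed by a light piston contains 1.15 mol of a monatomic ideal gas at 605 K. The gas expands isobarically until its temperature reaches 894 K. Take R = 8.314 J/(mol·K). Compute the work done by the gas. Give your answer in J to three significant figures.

W ≈ 2760 J

Isobaric: W = P ΔV = nR ΔT.
W = (1.15)(8.314)(894 − 605) = 2763 J.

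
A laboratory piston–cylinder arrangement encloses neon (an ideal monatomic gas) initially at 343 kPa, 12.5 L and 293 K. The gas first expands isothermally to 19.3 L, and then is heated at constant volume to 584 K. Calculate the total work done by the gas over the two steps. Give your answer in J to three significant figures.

W_total ≈ 1860 J

Step 1 (isothermal): W = P₁V₁ ln(V₂/V₁) = (4288) ln(19.3/12.5) = 1862 J.
Step 2 (isochoric): W = 0 (constant volume).
W_total = 1862 + 0 = 1862 J.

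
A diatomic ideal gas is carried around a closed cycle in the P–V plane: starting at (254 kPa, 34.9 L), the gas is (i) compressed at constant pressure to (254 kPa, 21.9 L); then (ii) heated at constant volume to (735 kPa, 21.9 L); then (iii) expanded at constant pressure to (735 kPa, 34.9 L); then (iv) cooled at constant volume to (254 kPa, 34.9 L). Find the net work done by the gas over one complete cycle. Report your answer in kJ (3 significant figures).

W_net ≈ 6.25 kJ

Constant-volume legs do no work.
W(i) = (254)(21.9 − 34.9) = -3302 J; W(iii) = (735)(34.9 − 21.9) = 9555 J.
W_net = -3302 + 9555 = 6253 J (the clockwise enclosed area).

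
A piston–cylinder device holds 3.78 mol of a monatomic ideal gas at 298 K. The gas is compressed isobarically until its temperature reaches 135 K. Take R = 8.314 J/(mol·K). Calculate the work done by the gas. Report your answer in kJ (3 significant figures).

Isobaric: W = P ΔV = nR ΔT.
W = (3.78)(8.314)(135 − 298) = -5123 J.

W ≈ -5.12 kJ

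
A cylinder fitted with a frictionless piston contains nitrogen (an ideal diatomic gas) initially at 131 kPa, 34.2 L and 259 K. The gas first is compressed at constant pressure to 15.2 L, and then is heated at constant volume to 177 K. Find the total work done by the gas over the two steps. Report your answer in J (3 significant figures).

Step 1 (isobaric): W = PΔV = (131 kPa)(15.2 − 34.2 L) = -2489 J.
Step 2 (isochoric): W = 0 (constant volume).
W_total = -2489 + 0 = -2489 J.

W_total ≈ -2490 J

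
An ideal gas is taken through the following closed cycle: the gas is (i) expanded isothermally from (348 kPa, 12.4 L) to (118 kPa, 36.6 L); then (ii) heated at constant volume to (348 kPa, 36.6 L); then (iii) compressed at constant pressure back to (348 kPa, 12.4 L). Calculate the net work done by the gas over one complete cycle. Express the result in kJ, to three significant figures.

W_net ≈ -3.75 kJ

Leg (i): W = PᵢVᵢ ln(V_f/Vᵢ) = (4315) ln(36.6/12.4) = 4671 J.
Leg (ii): W = 0.
Leg (iii): W = PΔV = (348)(12.4 − 36.6) = -8422 J.
W_net = 4671 − 8422 = -3751 J.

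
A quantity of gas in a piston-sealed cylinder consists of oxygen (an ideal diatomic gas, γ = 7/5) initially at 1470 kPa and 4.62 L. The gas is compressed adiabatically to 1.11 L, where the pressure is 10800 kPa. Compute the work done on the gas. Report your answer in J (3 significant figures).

Adiabatic: W = (P₁V₁ − P₂V₂)/(γ − 1) with γ = 7/5.
P₁V₁ = 6791 J, P₂V₂ = 11988 J.
W = (6791 − 11988) / 0.4 = -12992 J.
Work on gas = −W_by = 12992 J.

W ≈ 13000 J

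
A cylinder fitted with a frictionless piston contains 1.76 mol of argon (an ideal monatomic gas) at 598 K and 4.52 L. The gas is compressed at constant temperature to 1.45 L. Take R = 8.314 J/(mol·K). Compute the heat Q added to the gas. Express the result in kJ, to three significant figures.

Q ≈ -9.95 kJ

Isothermal ⇒ ΔU = 0, so Q = W = nRT ln(V₂/V₁).
Q = (1.76)(8.314)(598) ln(1.45/4.52) = 8750 × -1.137 = -9949 J.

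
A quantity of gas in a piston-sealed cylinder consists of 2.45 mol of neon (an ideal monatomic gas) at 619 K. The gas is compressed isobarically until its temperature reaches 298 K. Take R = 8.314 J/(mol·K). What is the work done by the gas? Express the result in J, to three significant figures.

Isobaric: W = P ΔV = nR ΔT.
W = (2.45)(8.314)(298 − 619) = -6539 J.

W ≈ -6540 J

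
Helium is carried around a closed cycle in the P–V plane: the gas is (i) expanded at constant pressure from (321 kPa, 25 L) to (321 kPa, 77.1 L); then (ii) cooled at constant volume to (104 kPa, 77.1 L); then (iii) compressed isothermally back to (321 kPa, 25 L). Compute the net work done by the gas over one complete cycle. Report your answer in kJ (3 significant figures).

W_net ≈ 7.69 kJ

Leg (i): W = PΔV = (321)(77.1 − 25) = 16724 J.
Leg (ii): W = 0.
Leg (iii): W = PᵢVᵢ ln(V_f/Vᵢ) = (8018) ln(25/77.1) = -9031 J.
W_net = 16724 − 9031 = 7694 J.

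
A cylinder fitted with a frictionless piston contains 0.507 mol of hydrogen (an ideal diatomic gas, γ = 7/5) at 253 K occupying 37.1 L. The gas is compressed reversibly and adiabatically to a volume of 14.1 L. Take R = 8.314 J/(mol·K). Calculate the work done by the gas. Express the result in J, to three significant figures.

Adiabatic: TV^(γ−1) = const with γ = 7/5.
T₂ = T₁ (V₁/V₂)^(γ−1) = 253 × (37.1/14.1)^0.4 = 253 × 1.473 = 372.5 K.
W_by = nCᵥ(T₁ − T₂) = (0.507)(20.79)(253 − 372.5) = -1260 J.

W ≈ -1260 J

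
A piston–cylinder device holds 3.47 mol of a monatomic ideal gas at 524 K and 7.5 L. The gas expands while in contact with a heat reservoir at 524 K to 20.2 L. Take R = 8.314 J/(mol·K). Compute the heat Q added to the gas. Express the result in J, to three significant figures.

Q ≈ 15000 J

Isothermal ⇒ ΔU = 0, so Q = W = nRT ln(V₂/V₁).
Q = (3.47)(8.314)(524) ln(20.2/7.5) = 15117 × 0.9908 = 14978 J.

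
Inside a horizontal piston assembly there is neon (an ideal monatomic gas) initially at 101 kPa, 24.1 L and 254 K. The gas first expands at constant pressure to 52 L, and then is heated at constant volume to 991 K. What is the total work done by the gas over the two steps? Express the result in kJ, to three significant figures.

W_total ≈ 2.82 kJ

Step 1 (isobaric): W = PΔV = (101 kPa)(52 − 24.1 L) = 2818 J.
Step 2 (isochoric): W = 0 (constant volume).
W_total = 2818 + 0 = 2818 J.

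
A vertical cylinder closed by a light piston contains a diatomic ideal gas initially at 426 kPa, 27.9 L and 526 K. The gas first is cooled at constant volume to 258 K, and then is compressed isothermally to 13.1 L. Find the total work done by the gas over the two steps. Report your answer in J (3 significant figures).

W_total ≈ -4410 J

Step 1 (isochoric): W = 0 (constant volume).
After step 1: P = 209 kPa (V unchanged).
Step 2 (isothermal): W = P₁V₁ ln(V₂/V₁) = (5830) ln(13.1/27.9) = -4407 J.
W_total = 0 − 4407 = -4407 J.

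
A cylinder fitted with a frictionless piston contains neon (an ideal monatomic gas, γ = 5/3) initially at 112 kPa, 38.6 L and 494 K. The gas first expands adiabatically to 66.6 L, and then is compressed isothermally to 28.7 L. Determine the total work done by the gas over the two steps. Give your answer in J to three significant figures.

Step 1 (adiabatic): W = (P₁V₁ − P₂V₂)/(γ−1) = (4323 − 3005)/0.667 = 1977 J.
After step 1: P = 45.12 kPa, V = 66.6 L, T = 343.4 K.
Step 2 (isothermal): W = P₁V₁ ln(V₂/V₁) = (3005) ln(28.7/66.6) = -2530 J.
W_total = 1977 − 2530 = -552.9 J.

W_total ≈ -553 J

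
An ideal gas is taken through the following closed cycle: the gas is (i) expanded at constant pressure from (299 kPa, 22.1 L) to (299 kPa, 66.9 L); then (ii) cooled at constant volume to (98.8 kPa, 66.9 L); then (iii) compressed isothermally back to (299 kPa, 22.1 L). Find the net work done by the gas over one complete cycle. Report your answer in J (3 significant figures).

Leg (i): W = PΔV = (299)(66.9 − 22.1) = 13395 J.
Leg (ii): W = 0.
Leg (iii): W = PᵢVᵢ ln(V_f/Vᵢ) = (6610) ln(22.1/66.9) = -7321 J.
W_net = 13395 − 7321 = 6074 J.

W_net ≈ 6070 J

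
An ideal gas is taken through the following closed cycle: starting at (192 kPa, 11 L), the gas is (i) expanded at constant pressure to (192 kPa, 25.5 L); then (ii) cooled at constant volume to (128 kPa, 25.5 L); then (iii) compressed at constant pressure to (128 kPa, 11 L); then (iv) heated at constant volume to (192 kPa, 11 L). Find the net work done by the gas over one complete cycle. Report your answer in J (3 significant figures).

Constant-volume legs do no work.
W(i) = (192)(25.5 − 11) = 2784 J; W(iii) = (128)(11 − 25.5) = -1856 J.
W_net = 2784 − 1856 = 928 J (the clockwise enclosed area).

W_net ≈ 928 J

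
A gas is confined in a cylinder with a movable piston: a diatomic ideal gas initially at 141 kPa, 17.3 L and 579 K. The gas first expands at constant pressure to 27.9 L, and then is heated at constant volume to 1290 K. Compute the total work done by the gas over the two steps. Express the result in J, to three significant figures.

Step 1 (isobaric): W = PΔV = (141 kPa)(27.9 − 17.3 L) = 1495 J.
Step 2 (isochoric): W = 0 (constant volume).
W_total = 1495 + 0 = 1495 J.

W_total ≈ 1490 J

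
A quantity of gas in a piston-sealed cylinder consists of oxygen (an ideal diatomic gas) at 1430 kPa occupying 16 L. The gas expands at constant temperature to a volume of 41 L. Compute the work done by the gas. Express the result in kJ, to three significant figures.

W ≈ 21.5 kJ

Isothermal: W = nRT ln(V₂/V₁) = P₁V₁ ln(V₂/V₁).
P₁V₁ = (1430 kPa)(16 L) = 22880 J.
W = 22880 × ln(41/16) = 22880 × 0.941
W_by_gas = 21530 J.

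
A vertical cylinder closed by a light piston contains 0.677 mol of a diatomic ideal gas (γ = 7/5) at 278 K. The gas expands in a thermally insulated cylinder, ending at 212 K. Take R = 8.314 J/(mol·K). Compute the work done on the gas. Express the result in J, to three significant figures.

W ≈ -929 J

Adiabatic ⇒ Q = 0, so W_by = −ΔU = nCᵥ(T₁ − T₂).
Cᵥ = 5R/2 = 20.79 J/(mol·K).
W = (0.677)(20.79)(278 − 212) = 928.7 J.
Work on gas = −W_by = -928.7 J.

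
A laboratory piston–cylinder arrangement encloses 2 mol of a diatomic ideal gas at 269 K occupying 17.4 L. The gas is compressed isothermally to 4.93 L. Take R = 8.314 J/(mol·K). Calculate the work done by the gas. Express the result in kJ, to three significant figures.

Isothermal: W = nRT ln(V₂/V₁).
W = (2)(8.314)(269) × ln(4.93/17.4)
  = 4473 × -1.261
W_by_gas = -5641 J.

W ≈ -5.64 kJ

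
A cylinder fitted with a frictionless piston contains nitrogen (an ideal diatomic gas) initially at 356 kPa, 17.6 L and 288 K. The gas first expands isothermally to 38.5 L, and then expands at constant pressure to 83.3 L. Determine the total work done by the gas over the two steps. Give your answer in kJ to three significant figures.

Step 1 (isothermal): W = P₁V₁ ln(V₂/V₁) = (6266) ln(38.5/17.6) = 4904 J.
After step 1: P = 162.7 kPa, V = 38.5 L, T = 288 K.
Step 2 (isobaric): W = PΔV = (162.7 kPa)(83.3 − 38.5 L) = 7291 J.
W_total = 4904 + 7291 = 12195 J.

W_total ≈ 12.2 kJ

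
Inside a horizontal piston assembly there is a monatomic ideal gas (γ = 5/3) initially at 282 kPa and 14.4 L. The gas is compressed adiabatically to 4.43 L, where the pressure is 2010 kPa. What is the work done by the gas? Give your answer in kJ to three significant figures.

Adiabatic: W = (P₁V₁ − P₂V₂)/(γ − 1) with γ = 5/3.
P₁V₁ = 4061 J, P₂V₂ = 8904 J.
W = (4061 − 8904) / 0.6667 = -7265 J.

W ≈ -7.27 kJ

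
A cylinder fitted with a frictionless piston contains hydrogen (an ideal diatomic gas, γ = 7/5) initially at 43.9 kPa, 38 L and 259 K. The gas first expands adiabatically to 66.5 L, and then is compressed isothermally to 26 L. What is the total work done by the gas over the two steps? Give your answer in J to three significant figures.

W_total ≈ -416 J

Step 1 (adiabatic): W = (P₁V₁ − P₂V₂)/(γ−1) = (1668 − 1334)/0.4 = 836.4 J.
After step 1: P = 20.05 kPa, V = 66.5 L, T = 207.1 K.
Step 2 (isothermal): W = P₁V₁ ln(V₂/V₁) = (1334) ln(26/66.5) = -1252 J.
W_total = 836.4 − 1252 = -416 J.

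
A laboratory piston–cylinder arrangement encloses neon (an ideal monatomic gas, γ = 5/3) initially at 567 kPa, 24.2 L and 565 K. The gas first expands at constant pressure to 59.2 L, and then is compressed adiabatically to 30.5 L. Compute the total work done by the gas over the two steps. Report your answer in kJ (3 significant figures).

W_total ≈ -8.15 kJ

Step 1 (isobaric): W = PΔV = (567 kPa)(59.2 − 24.2 L) = 19845 J.
After step 1: P = 567 kPa, V = 59.2 L, T = 1382 K.
Step 2 (adiabatic): W = (P₁V₁ − P₂V₂)/(γ−1) = (33566 − 52230)/0.667 = -27995 J.
W_total = 19845 − 27995 = -8150 J.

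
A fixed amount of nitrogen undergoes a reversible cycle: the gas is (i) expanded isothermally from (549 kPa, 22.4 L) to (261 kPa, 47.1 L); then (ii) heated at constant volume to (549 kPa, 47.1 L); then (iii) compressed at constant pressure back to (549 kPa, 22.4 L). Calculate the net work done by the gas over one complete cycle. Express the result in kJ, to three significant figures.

W_net ≈ -4.42 kJ

Leg (i): W = PᵢVᵢ ln(V_f/Vᵢ) = (12298) ln(47.1/22.4) = 9140 J.
Leg (ii): W = 0.
Leg (iii): W = PΔV = (549)(22.4 − 47.1) = -13560 J.
W_net = 9140 − 13560 = -4421 J.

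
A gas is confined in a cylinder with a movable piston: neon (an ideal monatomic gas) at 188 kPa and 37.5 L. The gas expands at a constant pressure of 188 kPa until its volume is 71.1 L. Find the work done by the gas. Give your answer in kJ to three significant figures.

Isobaric: W = P ΔV.
W = (188 kPa)(71.1 − 37.5 L) = (188)(33.6) = 6317 J.

W ≈ 6.32 kJ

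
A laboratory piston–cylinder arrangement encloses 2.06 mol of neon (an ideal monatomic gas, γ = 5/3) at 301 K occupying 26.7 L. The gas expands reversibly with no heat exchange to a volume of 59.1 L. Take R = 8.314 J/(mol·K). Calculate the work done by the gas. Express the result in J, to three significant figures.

Adiabatic: TV^(γ−1) = const with γ = 5/3.
T₂ = T₁ (V₁/V₂)^(γ−1) = 301 × (26.7/59.1)^0.667 = 301 × 0.5888 = 177.2 K.
W_by = nCᵥ(T₁ − T₂) = (2.06)(12.47)(301 − 177.2) = 3180 J.

W ≈ 3180 J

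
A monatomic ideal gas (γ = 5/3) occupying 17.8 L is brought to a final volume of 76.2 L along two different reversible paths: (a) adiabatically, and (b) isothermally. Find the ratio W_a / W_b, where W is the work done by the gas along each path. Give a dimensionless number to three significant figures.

Path (a) adiabatic: W = P₁V₁(1 − (V₁/V₂)^(γ−1))/(γ−1) → W_a/(P₁V₁) = 0.9311.
Path (b) isothermal: W = P₁V₁ ln(V₂/V₁) → W_b/(P₁V₁) = 1.454.
W_a / W_b = 0.9311 / 1.454 = 0.6403.

W_a / W_b ≈ 0.640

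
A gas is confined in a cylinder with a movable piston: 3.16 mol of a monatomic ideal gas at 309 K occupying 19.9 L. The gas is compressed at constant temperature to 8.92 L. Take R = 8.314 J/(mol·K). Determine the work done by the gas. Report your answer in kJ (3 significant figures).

Isothermal: W = nRT ln(V₂/V₁).
W = (3.16)(8.314)(309) × ln(8.92/19.9)
  = 8118 × -0.8024
W_by_gas = -6514 J.

W ≈ -6.51 kJ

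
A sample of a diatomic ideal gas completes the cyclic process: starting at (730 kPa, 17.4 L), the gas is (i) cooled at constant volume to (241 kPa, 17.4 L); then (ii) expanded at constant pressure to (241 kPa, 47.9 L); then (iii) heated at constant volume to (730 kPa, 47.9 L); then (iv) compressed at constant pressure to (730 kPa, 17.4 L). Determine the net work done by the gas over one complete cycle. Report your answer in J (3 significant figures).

W_net ≈ -14900 J

Constant-volume legs do no work.
W(ii) = (241)(47.9 − 17.4) = 7350 J; W(iv) = (730)(17.4 − 47.9) = -22265 J.
W_net = 7350 − 22265 = -14914 J (the counter-clockwise enclosed area).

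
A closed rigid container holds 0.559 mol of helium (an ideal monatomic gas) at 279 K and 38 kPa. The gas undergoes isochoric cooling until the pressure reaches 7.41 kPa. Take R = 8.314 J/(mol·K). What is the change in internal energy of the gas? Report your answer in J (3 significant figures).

ΔU ≈ -1570 J

Constant volume ⇒ W = 0, so Q = ΔU = nCᵥΔT with Cᵥ = 3R/2 = 12.47 J/(mol·K).
At constant V, T₂/T₁ = P₂/P₁ ⇒ ΔT = T₁(P₂/P₁ − 1) = 279·(7.41/38 − 1) = -224.6 K.
ΔU = (0.559)(12.47)(-224.6) = -1566 J.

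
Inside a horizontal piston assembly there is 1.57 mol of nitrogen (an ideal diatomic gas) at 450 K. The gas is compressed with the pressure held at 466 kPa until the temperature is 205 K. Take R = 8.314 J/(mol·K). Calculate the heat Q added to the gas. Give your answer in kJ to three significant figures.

Q ≈ -11.2 kJ

Isobaric: W = nRΔT = (1.57)(8.314)(-245) = -3198 J.
ΔU = nCᵥΔT with Cᵥ = 5R/2: ΔU = (1.57)(20.79)(-245) = -7995 J.
Q = ΔU + W = -7995 − 3198 = -11193 J.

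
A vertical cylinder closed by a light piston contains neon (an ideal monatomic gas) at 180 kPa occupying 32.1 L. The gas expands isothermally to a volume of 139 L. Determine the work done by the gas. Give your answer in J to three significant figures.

W ≈ 8470 J

Isothermal: W = nRT ln(V₂/V₁) = P₁V₁ ln(V₂/V₁).
P₁V₁ = (180 kPa)(32.1 L) = 5778 J.
W = 5778 × ln(139/32.1) = 5778 × 1.466
W_by_gas = 8468 J.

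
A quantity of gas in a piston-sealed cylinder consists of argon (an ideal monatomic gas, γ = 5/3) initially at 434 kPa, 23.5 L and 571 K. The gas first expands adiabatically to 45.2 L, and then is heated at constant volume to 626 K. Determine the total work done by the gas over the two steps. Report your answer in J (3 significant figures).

W_total ≈ 5410 J

Step 1 (adiabatic): W = (P₁V₁ − P₂V₂)/(γ−1) = (10199 − 6594)/0.667 = 5407 J.
Step 2 (isochoric): W = 0 (constant volume).
W_total = 5407 + 0 = 5407 J.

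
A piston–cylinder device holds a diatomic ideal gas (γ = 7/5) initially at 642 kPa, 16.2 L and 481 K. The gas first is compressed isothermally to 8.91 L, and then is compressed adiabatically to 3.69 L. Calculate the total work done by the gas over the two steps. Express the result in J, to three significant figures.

Step 1 (isothermal): W = P₁V₁ ln(V₂/V₁) = (10400) ln(8.91/16.2) = -6218 J.
After step 1: P = 1167 kPa, V = 8.91 L, T = 481 K.
Step 2 (adiabatic): W = (P₁V₁ − P₂V₂)/(γ−1) = (10400 − 14798)/0.4 = -10993 J.
W_total = -6218 − 10993 = -17211 J.

W_total ≈ -17200 J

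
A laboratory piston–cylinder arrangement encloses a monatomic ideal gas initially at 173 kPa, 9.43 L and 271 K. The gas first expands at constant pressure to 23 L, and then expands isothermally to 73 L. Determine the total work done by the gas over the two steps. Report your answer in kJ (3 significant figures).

W_total ≈ 6.94 kJ

Step 1 (isobaric): W = PΔV = (173 kPa)(23 − 9.43 L) = 2348 J.
After step 1: P = 173 kPa, V = 23 L, T = 661 K.
Step 2 (isothermal): W = P₁V₁ ln(V₂/V₁) = (3979) ln(73/23) = 4596 J.
W_total = 2348 + 4596 = 6943 J.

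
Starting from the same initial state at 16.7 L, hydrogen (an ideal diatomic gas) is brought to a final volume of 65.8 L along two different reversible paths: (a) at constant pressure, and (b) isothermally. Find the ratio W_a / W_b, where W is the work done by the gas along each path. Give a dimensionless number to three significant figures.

Path (a) isobaric: W = P₁(V₂ − V₁) → W_a/(P₁V₁) = 2.94.
Path (b) isothermal: W = P₁V₁ ln(V₂/V₁) → W_b/(P₁V₁) = 1.371.
W_a / W_b = 2.94 / 1.371 = 2.144.

W_a / W_b ≈ 2.14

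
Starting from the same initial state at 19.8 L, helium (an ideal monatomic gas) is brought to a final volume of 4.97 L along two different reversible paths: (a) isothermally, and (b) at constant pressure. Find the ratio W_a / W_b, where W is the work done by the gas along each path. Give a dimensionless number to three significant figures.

Path (a) isothermal: W = P₁V₁ ln(V₂/V₁) → W_a/(P₁V₁) = -1.382.
Path (b) isobaric: W = P₁(V₂ − V₁) → W_b/(P₁V₁) = -0.749.
W_a / W_b = -1.382 / -0.749 = 1.846.

W_a / W_b ≈ 1.85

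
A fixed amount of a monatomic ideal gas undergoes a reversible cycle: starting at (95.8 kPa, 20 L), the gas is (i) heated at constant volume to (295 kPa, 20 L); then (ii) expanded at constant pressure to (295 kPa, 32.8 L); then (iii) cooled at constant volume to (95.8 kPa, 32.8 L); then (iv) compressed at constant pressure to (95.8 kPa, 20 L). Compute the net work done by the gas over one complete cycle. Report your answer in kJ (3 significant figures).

Constant-volume legs do no work.
W(ii) = (295)(32.8 − 20) = 3776 J; W(iv) = (95.8)(20 − 32.8) = -1226 J.
W_net = 3776 − 1226 = 2550 J (the clockwise enclosed area).

W_net ≈ 2.55 kJ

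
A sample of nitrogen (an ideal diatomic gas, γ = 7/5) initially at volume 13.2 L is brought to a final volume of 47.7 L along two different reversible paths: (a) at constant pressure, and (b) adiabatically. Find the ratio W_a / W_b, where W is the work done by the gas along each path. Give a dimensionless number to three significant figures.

W_a / W_b ≈ 2.60

Path (a) isobaric: W = P₁(V₂ − V₁) → W_a/(P₁V₁) = 2.614.
Path (b) adiabatic: W = P₁V₁(1 − (V₁/V₂)^(γ−1))/(γ−1) → W_b/(P₁V₁) = 1.005.
W_a / W_b = 2.614 / 1.005 = 2.602.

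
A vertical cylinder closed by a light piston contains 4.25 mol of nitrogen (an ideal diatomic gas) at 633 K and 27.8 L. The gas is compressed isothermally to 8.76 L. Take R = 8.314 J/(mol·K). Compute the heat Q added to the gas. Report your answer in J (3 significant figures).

Isothermal ⇒ ΔU = 0, so Q = W = nRT ln(V₂/V₁).
Q = (4.25)(8.314)(633) ln(8.76/27.8) = 22367 × -1.155 = -25830 J.

Q ≈ -25800 J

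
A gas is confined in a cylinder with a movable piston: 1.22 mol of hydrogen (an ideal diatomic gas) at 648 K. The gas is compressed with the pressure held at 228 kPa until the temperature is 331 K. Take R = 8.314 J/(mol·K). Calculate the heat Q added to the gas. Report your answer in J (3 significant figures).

Isobaric: W = nRΔT = (1.22)(8.314)(-317) = -3215 J.
ΔU = nCᵥΔT with Cᵥ = 5R/2: ΔU = (1.22)(20.79)(-317) = -8038 J.
Q = ΔU + W = -8038 − 3215 = -11254 J.

Q ≈ -11300 J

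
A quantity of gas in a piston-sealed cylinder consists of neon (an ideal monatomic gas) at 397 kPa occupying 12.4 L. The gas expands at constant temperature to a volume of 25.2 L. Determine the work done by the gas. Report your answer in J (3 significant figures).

W ≈ 3490 J

Isothermal: W = nRT ln(V₂/V₁) = P₁V₁ ln(V₂/V₁).
P₁V₁ = (397 kPa)(12.4 L) = 4923 J.
W = 4923 × ln(25.2/12.4) = 4923 × 0.7091
W_by_gas = 3491 J.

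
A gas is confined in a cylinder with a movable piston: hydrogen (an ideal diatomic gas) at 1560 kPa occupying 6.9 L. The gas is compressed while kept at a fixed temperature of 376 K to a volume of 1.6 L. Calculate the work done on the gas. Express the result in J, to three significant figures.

W ≈ 15700 J

Isothermal: W = nRT ln(V₂/V₁) = P₁V₁ ln(V₂/V₁).
P₁V₁ = (1560 kPa)(6.9 L) = 10764 J.
W = 10764 × ln(1.6/6.9) = 10764 × -1.462
W_by_gas = -15732 J; work on gas = −W_by = 15732 J.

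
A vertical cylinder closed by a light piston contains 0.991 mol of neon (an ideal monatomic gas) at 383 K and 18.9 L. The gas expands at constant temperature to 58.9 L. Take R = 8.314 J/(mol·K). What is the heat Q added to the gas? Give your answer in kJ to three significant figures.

Isothermal ⇒ ΔU = 0, so Q = W = nRT ln(V₂/V₁).
Q = (0.991)(8.314)(383) ln(58.9/18.9) = 3156 × 1.137 = 3587 J.

Q ≈ 3.59 kJ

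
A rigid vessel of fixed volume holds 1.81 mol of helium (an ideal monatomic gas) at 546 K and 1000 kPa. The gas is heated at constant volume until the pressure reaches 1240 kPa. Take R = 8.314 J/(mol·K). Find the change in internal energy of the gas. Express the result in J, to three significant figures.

Constant volume ⇒ W = 0, so Q = ΔU = nCᵥΔT with Cᵥ = 3R/2 = 12.47 J/(mol·K).
At constant V, T₂/T₁ = P₂/P₁ ⇒ ΔT = T₁(P₂/P₁ − 1) = 546·(1240/1000 − 1) = 131 K.
ΔU = (1.81)(12.47)(131) = 2958 J.

ΔU ≈ 2960 J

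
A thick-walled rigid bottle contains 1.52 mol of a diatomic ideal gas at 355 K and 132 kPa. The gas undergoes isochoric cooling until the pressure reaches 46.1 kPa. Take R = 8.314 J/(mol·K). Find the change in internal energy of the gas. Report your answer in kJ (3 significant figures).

Constant volume ⇒ W = 0, so Q = ΔU = nCᵥΔT with Cᵥ = 5R/2 = 20.79 J/(mol·K).
At constant V, T₂/T₁ = P₂/P₁ ⇒ ΔT = T₁(P₂/P₁ − 1) = 355·(46.1/132 − 1) = -231 K.
ΔU = (1.52)(20.79)(-231) = -7299 J.

ΔU ≈ -7.30 kJ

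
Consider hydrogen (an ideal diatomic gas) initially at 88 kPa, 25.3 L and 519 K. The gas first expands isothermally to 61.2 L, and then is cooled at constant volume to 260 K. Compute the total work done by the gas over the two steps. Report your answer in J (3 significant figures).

Step 1 (isothermal): W = P₁V₁ ln(V₂/V₁) = (2226) ln(61.2/25.3) = 1967 J.
Step 2 (isochoric): W = 0 (constant volume).
W_total = 1967 + 0 = 1967 J.

W_total ≈ 1970 J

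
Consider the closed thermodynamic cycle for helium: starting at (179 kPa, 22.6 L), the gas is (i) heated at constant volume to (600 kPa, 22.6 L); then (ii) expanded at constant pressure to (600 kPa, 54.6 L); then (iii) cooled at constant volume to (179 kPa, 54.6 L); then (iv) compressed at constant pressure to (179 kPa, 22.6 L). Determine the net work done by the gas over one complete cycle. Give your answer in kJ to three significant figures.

Constant-volume legs do no work.
W(ii) = (600)(54.6 − 22.6) = 19200 J; W(iv) = (179)(22.6 − 54.6) = -5728 J.
W_net = 19200 − 5728 = 13472 J (the clockwise enclosed area).

W_net ≈ 13.5 kJ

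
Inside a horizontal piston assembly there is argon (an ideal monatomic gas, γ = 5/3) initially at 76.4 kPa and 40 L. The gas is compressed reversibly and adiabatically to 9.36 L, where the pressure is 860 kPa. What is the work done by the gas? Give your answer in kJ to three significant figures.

W ≈ -7.49 kJ

Adiabatic: W = (P₁V₁ − P₂V₂)/(γ − 1) with γ = 5/3.
P₁V₁ = 3056 J, P₂V₂ = 8050 J.
W = (3056 − 8050) / 0.6667 = -7490 J.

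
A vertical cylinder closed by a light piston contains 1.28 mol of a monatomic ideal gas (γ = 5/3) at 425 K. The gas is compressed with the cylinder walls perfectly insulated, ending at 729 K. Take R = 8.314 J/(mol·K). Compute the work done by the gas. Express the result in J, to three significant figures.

W ≈ -4850 J

Adiabatic ⇒ Q = 0, so W_by = −ΔU = nCᵥ(T₁ − T₂).
Cᵥ = 3R/2 = 12.47 J/(mol·K).
W = (1.28)(12.47)(425 − 729) = -4853 J.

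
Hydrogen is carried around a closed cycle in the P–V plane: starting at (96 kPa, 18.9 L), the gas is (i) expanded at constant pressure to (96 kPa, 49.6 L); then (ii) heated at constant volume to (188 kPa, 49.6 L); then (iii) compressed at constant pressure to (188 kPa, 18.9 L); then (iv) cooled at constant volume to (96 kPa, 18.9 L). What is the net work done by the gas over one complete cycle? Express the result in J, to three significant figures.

W_net ≈ -2820 J

Constant-volume legs do no work.
W(i) = (96)(49.6 − 18.9) = 2947 J; W(iii) = (188)(18.9 − 49.6) = -5772 J.
W_net = 2947 − 5772 = -2824 J (the counter-clockwise enclosed area).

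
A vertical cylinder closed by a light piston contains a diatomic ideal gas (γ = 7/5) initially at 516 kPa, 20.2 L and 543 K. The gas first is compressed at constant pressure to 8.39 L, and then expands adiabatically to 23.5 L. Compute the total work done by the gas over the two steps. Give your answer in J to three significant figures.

Step 1 (isobaric): W = PΔV = (516 kPa)(8.39 − 20.2 L) = -6094 J.
After step 1: P = 516 kPa, V = 8.39 L, T = 225.5 K.
Step 2 (adiabatic): W = (P₁V₁ − P₂V₂)/(γ−1) = (4329 − 2867)/0.4 = 3655 J.
W_total = -6094 + 3655 = -2439 J.

W_total ≈ -2440 J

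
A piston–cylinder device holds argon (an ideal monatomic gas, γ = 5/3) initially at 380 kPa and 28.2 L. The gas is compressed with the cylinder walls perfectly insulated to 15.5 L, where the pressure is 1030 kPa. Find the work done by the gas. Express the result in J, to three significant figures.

W ≈ -7870 J

Adiabatic: W = (P₁V₁ − P₂V₂)/(γ − 1) with γ = 5/3.
P₁V₁ = 10716 J, P₂V₂ = 15965 J.
W = (10716 − 15965) / 0.6667 = -7873 J.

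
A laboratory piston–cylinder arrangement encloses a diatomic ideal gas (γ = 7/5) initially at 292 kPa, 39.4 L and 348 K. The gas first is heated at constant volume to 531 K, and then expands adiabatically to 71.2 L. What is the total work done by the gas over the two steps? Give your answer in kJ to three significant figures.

Step 1 (isochoric): W = 0 (constant volume).
After step 1: P = 445.6 kPa (V unchanged).
Step 2 (adiabatic): W = (P₁V₁ − P₂V₂)/(γ−1) = (17555 − 13855)/0.4 = 9250 J.
W_total = 0 + 9250 = 9250 J.

W_total ≈ 9.25 kJ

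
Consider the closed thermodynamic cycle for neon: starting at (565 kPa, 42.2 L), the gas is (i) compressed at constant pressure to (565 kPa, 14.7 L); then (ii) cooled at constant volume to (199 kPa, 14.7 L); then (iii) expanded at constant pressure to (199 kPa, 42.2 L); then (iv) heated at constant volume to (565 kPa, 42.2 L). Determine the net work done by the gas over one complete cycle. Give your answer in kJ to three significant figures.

Constant-volume legs do no work.
W(i) = (565)(14.7 − 42.2) = -15538 J; W(iii) = (199)(42.2 − 14.7) = 5473 J.
W_net = -15538 + 5473 = -10065 J (the counter-clockwise enclosed area).

W_net ≈ -10.1 kJ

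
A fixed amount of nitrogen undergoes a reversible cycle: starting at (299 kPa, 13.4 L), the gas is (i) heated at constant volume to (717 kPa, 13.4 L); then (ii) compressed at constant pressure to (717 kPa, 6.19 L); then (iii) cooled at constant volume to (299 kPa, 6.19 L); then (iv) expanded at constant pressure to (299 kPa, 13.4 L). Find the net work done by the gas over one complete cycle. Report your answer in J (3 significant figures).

W_net ≈ -3010 J

Constant-volume legs do no work.
W(ii) = (717)(6.19 − 13.4) = -5170 J; W(iv) = (299)(13.4 − 6.19) = 2156 J.
W_net = -5170 + 2156 = -3014 J (the counter-clockwise enclosed area).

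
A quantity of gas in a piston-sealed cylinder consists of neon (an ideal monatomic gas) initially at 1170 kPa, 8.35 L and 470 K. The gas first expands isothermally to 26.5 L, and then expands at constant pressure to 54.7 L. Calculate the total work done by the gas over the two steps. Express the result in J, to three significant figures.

W_total ≈ 21700 J

Step 1 (isothermal): W = P₁V₁ ln(V₂/V₁) = (9770) ln(26.5/8.35) = 11283 J.
After step 1: P = 368.7 kPa, V = 26.5 L, T = 470 K.
Step 2 (isobaric): W = PΔV = (368.7 kPa)(54.7 − 26.5 L) = 10396 J.
W_total = 11283 + 10396 = 21679 J.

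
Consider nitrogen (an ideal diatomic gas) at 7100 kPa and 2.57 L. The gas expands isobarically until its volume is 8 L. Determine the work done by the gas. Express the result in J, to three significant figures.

Isobaric: W = P ΔV.
W = (7100 kPa)(8 − 2.57 L) = (7100)(5.43) = 38553 J.

W ≈ 38600 J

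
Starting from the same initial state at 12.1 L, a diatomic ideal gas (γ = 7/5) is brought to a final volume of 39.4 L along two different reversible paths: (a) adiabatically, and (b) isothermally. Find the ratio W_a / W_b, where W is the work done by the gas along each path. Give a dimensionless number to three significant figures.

Path (a) adiabatic: W = P₁V₁(1 − (V₁/V₂)^(γ−1))/(γ−1) → W_a/(P₁V₁) = 0.941.
Path (b) isothermal: W = P₁V₁ ln(V₂/V₁) → W_b/(P₁V₁) = 1.181.
W_a / W_b = 0.941 / 1.181 = 0.7971.

W_a / W_b ≈ 0.797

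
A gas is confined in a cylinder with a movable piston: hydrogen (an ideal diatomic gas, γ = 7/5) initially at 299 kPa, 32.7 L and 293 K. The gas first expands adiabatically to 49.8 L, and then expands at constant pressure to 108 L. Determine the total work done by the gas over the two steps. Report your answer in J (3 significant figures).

W_total ≈ 13400 J

Step 1 (adiabatic): W = (P₁V₁ − P₂V₂)/(γ−1) = (9777 − 8263)/0.4 = 3785 J.
After step 1: P = 165.9 kPa, V = 49.8 L, T = 247.6 K.
Step 2 (isobaric): W = PΔV = (165.9 kPa)(108 − 49.8 L) = 9657 J.
W_total = 3785 + 9657 = 13442 J.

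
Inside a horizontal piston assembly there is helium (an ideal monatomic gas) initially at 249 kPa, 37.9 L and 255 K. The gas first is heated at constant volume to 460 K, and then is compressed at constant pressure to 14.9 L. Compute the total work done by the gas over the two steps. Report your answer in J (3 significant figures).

W_total ≈ -10300 J

Step 1 (isochoric): W = 0 (constant volume).
After step 1: P = 449.2 kPa (V unchanged).
Step 2 (isobaric): W = PΔV = (449.2 kPa)(14.9 − 37.9 L) = -10331 J.
W_total = 0 − 10331 = -10331 J.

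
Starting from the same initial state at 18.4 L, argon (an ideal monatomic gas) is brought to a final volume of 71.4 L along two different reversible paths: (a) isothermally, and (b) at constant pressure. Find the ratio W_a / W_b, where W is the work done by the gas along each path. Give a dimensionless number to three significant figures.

Path (a) isothermal: W = P₁V₁ ln(V₂/V₁) → W_a/(P₁V₁) = 1.356.
Path (b) isobaric: W = P₁(V₂ − V₁) → W_b/(P₁V₁) = 2.88.
W_a / W_b = 1.356 / 2.88 = 0.4707.

W_a / W_b ≈ 0.471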